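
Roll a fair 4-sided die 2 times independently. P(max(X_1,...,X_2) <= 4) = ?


P(max <= 4) = P(all X_i <= 4) = (P(X_1 <= 4))^2
= (4/4)^2 = 1^2 = 1

1


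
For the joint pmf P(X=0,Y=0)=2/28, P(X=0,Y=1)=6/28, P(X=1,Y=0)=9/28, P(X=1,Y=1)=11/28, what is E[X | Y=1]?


P(Y=1) = 17/28
E[X|Y=1] = (0*6 + 1*11)/17 = 11/17

11/17


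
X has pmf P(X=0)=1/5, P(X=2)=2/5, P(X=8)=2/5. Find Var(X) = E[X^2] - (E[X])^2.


E[X] = 4, E[X^2] = 136/5
Var(X) = E[X^2] - (E[X])^2 = 136/5 - (4)^2 = 56/5

56/5


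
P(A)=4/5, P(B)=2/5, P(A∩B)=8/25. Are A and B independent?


P(A)*P(B) = 4/5*2/5 = 8/25
P(A∩B) = 8/25, which equals P(A)P(B), so independent

Yes, A and B are independent


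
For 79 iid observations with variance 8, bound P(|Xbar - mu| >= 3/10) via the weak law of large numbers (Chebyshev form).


Var(Xbar) = Var(X)/n = 8/79
Chebyshev: P(|Xbar-mu| >= 3/10) <= Var(Xbar)/(3/10)^2 = (8/79)/(9/100) = 800/711
Bound exceeds 1, so trivial bound: 1

1


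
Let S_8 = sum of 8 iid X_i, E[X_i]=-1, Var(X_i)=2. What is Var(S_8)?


By independence, Var(S_n) = n*Var(X_1) = 8*2 = 16

16


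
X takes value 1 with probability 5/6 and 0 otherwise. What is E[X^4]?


For Bernoulli: X in {0,1}
E[X^4] = 0^4*(1-5/6) + 1^4*5/6 = 5/6

5/6


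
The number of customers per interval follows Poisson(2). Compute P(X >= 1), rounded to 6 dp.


P(X>=1) = 1 - P(X<=0) = 1 - (e^(-2)*2^0/0!)
≈ 1 - 0.1353352832 = 0.8646647168
≈ 0.864665

0.864665


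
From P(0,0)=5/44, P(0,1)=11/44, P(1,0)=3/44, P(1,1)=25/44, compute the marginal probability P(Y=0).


P(Y=0) = P(0,0)+P(1,0) = 5/44 + 3/44 = 8/44 = 2/11

2/11


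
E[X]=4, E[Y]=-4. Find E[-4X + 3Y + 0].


E[-4X + 3Y + 0] = -4*E[X] + 3*E[Y] + 0
= (-4)*(4) + (3)*(-4) + (0)
= -16 - 12 + 0 = -28

-28


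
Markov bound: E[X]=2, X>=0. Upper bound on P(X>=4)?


Markov: P(X >= a) <= E[X]/a
P(X >= 4) <= 2/4 = 1/2

1/2


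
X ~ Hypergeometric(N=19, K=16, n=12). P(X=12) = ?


P(X=12) = C(16,12)*C(3,0) / C(19,12)
= 1820*1 / 50388
= 1820/50388 = 35/969

35/969


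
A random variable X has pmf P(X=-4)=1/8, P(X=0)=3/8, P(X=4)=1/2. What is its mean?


E[X] = sum(x * P(x))
= -4*1/8 + 0*3/8 + 4*1/2
= 3/2

3/2


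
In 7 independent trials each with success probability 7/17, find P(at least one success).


P(at least one) = 1 - P(none)
P(none) = (1 - 7/17)^7 = (10/17)^7 = 10000000/410338673
P(at least one) = 1 - 10000000/410338673 = 400338673/410338673

400338673/410338673


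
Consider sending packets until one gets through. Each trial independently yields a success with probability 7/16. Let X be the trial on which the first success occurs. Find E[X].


For geometric (trials until first success), E[X] = 1/p = 1/(7/16) = 16/7

16/7


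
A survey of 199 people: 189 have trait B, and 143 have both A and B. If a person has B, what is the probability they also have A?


P(A|B) = P(A∩B)/P(B) = (143/199)/(189/199) = 143/189

143/189


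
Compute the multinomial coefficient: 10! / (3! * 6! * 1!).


10! = 3628800
Denominator: 3!=6 * 6!=720 * 1!=1
Coefficient = 3628800 / 4320 = 840

840


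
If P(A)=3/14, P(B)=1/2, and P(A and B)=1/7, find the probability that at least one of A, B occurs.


P(A∪B) = P(A) + P(B) - P(A∩B)
= 3/14 + 1/2 - 1/7 = 4/7

4/7


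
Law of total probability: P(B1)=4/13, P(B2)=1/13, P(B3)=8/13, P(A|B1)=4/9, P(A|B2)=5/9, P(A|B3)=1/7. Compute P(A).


P(A) = P(A|B1)P(B1) + P(A|B2)P(B2) + P(A|B3)P(B3)
= 4/9*4/13 + 5/9*1/13 + 1/7*8/13
= 16/117 + 5/117 + 8/91 = 73/273

73/273


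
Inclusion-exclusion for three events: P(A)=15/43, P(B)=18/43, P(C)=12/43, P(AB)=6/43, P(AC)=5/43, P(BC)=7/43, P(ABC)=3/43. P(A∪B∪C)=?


P(A∪B∪C) = P(A)+P(B)+P(C) - P(AB)-P(AC)-P(BC) + P(ABC)
= 15/43+18/43+12/43 - 6/43-5/43-7/43 + 3/43
= 30/43

30/43


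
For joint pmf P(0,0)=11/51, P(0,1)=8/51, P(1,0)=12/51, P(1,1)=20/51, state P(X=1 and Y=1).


Read from table: P(X=1, Y=1) = 20/51

20/51


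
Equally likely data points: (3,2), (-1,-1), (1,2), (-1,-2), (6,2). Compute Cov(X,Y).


E[X]=8/5, E[Y]=3/5, E[XY]=23/5
Cov(X,Y) = E[XY] - E[X]E[Y] = 23/5 - 8/5*3/5 = 91/25

91/25


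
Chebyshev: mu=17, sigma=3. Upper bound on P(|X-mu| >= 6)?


k = 6/3 = 2
Chebyshev: P(|X-mu| >= k*sigma) <= 1/k^2 = 1/2^2 = 1/4

1/4


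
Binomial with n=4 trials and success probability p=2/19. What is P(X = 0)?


P(X=0) = C(4,0) * p^0 * (1-p)^4
= 1 * 1 * 83521/130321
= 83521/130321

83521/130321


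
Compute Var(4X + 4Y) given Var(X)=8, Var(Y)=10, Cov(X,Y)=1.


Var(4X + 4Y) = 4^2*Var(X) + 4^2*Var(Y) + 2*4*4*Cov(X,Y)
= 16*8 + 16*10 + 32*1
= 128 + 160 + 32 = 320

320


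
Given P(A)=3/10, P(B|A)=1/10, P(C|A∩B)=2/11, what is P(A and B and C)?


P(A∩B∩C) = P(A) * P(B|A) * P(C|A∩B)
= 3/10 * 1/10 * 2/11
= 3/100 * 2/11 = 3/550

3/550


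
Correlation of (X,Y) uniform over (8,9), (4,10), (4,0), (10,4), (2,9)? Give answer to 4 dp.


Cov(X,Y) = -1.8400, Var(X) = 8.6400, Var(Y) = 14.6400
rho = Cov/(sqrt(VarX)*sqrt(VarY)) = -0.1636

-0.1636


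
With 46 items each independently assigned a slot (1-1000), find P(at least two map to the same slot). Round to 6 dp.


P(all different) = prod((1000-i)/1000 for i=0..45) = 0.349565
P(at least one match) = 1 - 0.349565 = 0.650435

0.650435


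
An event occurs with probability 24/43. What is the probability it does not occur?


P(A') = 1 - P(A) = 1 - 24/43 = 19/43

19/43


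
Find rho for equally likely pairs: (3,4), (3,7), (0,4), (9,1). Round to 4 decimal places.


Cov(X,Y) = -4.5000, Var(X) = 10.6875, Var(Y) = 4.5000
rho = Cov/(sqrt(VarX)*sqrt(VarY)) = -0.6489

-0.6489


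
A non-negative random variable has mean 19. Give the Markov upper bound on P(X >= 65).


Markov: P(X >= a) <= E[X]/a
P(X >= 65) <= 19/65

19/65


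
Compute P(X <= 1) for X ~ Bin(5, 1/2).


P(X<=1) = P(X=0) + P(X=1)
= 1/32 + 5/32
= 3/16

3/16


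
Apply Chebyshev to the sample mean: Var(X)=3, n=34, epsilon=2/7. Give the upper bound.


Var(Xbar) = Var(X)/n = 3/34
Chebyshev: P(|Xbar-mu| >= 2/7) <= Var(Xbar)/(2/7)^2 = (3/34)/(4/49) = 147/136
Bound exceeds 1, so trivial bound: 1

1


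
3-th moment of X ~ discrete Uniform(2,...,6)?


E[X^3] = (1/5) * sum(x^3 for x=2..6)
= 440/5 = 88

88


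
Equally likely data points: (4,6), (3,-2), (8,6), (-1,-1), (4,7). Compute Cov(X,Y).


E[X]=18/5, E[Y]=16/5, E[XY]=19
Cov(X,Y) = E[XY] - E[X]E[Y] = 19 - 18/5*16/5 = 187/25

187/25


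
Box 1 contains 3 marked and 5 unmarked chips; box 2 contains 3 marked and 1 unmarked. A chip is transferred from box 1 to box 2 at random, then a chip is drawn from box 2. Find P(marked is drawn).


P(transfer marked) = 3/8; P(transfer unmarked) = 5/8
If marked transferred: Urn II has 4 marked of 5, so P(marked|marked moved) = 4/5
If unmarked transferred: Urn II has 3 marked of 5, so P(marked|unmarked moved) = 3/5
By total probability: P(marked) = 3/8*4/5 + 5/8*3/5 = 27/40

27/40


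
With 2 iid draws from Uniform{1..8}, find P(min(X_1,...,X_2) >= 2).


P(min >= 2) = P(all X_i >= 2) = (P(X_1 >= 2))^2
= (7/8)^2 = 49/64

49/64


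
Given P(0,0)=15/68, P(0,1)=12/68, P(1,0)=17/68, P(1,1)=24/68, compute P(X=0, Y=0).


Read from table: P(X=0, Y=0) = 15/68

15/68


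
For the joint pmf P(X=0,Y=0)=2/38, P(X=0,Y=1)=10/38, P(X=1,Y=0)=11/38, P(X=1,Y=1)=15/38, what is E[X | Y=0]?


P(Y=0) = 13/38
E[X|Y=0] = (0*2 + 1*11)/13 = 11/13

11/13


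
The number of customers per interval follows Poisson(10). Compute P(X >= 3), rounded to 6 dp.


P(X>=3) = 1 - P(X<=2) = 1 - (e^(-10)*10^0/0! + e^(-10)*10^1/1! + e^(-10)*10^2/2!)
≈ 1 - (0.0000453999 + 0.0004539993 + 0.0022699965)
= 1 - 0.0027693957 = 0.9972306043
≈ 0.997231

0.997231


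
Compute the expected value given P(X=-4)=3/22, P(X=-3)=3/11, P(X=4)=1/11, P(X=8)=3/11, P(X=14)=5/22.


E[X] = sum(x * P(x))
= -4*3/22 - 3*3/11 + 4*1/11 + 8*3/11 + 14*5/22
= 48/11

48/11


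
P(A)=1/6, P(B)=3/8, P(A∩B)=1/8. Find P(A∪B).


P(A∪B) = P(A) + P(B) - P(A∩B)
= 1/6 + 3/8 - 1/8 = 5/12

5/12


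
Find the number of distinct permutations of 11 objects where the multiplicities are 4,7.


11! = 39916800
Denominator: 4!=24 * 7!=5040
Coefficient = 39916800 / 120960 = 330

330


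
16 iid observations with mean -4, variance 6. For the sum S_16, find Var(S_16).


By independence, Var(S_n) = n*Var(X_1) = 16*6 = 96

96


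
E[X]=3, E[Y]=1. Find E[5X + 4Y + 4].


E[5X + 4Y + 4] = 5*E[X] + 4*E[Y] + 4
= (5)*(3) + (4)*(1) + (4)
= 15 + 4 + 4 = 23

23


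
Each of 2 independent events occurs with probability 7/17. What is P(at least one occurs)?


P(at least one) = 1 - P(none)
P(none) = (1 - 7/17)^2 = (10/17)^2 = 100/289
P(at least one) = 1 - 100/289 = 189/289

189/289


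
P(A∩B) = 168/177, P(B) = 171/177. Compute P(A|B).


P(A|B) = P(A∩B)/P(B) = (168/177)/(171/177) = 168/171 = 56/57

56/57


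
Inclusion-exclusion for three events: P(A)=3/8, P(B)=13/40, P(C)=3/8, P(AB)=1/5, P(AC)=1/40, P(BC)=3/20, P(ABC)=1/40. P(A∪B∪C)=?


P(A∪B∪C) = P(A)+P(B)+P(C) - P(AB)-P(AC)-P(BC) + P(ABC)
= 3/8+13/40+3/8 - 1/5-1/40-3/20 + 1/40
= 29/40

29/40


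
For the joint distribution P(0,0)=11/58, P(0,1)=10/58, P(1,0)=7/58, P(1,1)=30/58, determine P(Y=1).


P(Y=1) = P(0,1)+P(1,1) = 10/58 + 30/58 = 40/58 = 20/29

20/29


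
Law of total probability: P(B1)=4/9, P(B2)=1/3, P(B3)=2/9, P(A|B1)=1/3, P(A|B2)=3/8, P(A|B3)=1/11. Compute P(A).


P(A) = P(A|B1)P(B1) + P(A|B2)P(B2) + P(A|B3)P(B3)
= 1/3*4/9 + 3/8*1/3 + 1/11*2/9
= 4/27 + 1/8 + 2/99 = 697/2376

697/2376


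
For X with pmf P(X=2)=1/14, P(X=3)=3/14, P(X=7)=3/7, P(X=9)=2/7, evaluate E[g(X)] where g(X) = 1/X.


E[1/X] = sum(g(x)*P(x))
= 1/2*1/14 + 1/3*3/14 + 1/7*3/7 + 1/9*2/7
= 353/1764

353/1764


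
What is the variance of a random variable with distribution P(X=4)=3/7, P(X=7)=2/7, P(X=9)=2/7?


E[X] = 44/7, E[X^2] = 44
Var(X) = E[X^2] - (E[X])^2 = 44 - (44/7)^2 = 220/49

220/49


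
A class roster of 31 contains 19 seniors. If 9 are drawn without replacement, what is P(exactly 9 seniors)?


P(X=9) = C(19,9)*C(12,0) / C(31,9)
= 92378*1 / 20160075
= 92378/20160075 = 7106/1550775

7106/1550775


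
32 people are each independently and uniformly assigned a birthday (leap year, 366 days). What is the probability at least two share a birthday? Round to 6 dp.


P(all different) = prod((366-i)/366 for i=0..31) = 0.247626
P(at least one match) = 1 - 0.247626 = 0.752374

0.752374


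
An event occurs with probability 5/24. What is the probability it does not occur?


P(A') = 1 - P(A) = 1 - 5/24 = 19/24

19/24


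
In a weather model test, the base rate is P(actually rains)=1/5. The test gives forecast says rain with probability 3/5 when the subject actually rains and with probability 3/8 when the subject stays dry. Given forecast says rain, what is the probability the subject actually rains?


P(A) = P(A|B)P(B) + P(A|B')P(B') = 3/5*1/5 + 3/8*4/5 = 21/50
P(B|A) = P(A|B)P(B)/P(A) = (3/25)/(21/50) = 2/7

2/7


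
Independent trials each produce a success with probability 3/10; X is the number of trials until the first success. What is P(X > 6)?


P(X > 6) = P(first 6 trials all fail) = (1-p)^6 = (7/10)^6 = 117649/1000000

117649/1000000


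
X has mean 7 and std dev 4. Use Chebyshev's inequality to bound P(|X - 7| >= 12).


k = 12/4 = 3
Chebyshev: P(|X-mu| >= k*sigma) <= 1/k^2 = 1/3^2 = 1/9

1/9


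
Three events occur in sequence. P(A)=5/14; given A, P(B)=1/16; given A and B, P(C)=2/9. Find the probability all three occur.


P(A∩B∩C) = P(A) * P(B|A) * P(C|A∩B)
= 5/14 * 1/16 * 2/9
= 5/224 * 2/9 = 5/1008

5/1008


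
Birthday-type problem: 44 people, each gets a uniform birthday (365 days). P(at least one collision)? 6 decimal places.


P(all different) = prod((365-i)/365 for i=0..43) = 0.067115
P(at least one match) = 1 - 0.067115 = 0.932885

0.932885


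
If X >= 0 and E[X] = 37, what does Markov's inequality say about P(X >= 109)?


Markov: P(X >= a) <= E[X]/a
P(X >= 109) <= 37/109

37/109


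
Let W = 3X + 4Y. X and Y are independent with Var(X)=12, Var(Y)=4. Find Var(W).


Independence => Cov(X,Y)=0
Var(3X + 4Y) = 3^2*Var(X) + 4^2*Var(Y)
= 9*12 + 16*4 = 172

172


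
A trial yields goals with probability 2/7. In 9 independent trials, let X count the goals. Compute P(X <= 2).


P(X<=2) = P(X=0) + P(X=1) + P(X=2)
= 1953125/40353607 + 7031250/40353607 + 11250000/40353607
= 2890625/5764801

2890625/5764801


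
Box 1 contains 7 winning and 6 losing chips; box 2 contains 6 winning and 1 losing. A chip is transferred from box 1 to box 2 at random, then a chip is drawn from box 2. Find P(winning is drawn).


P(transfer winning) = 7/13; P(transfer losing) = 6/13
If winning transferred: Urn II has 7 winning of 8, so P(winning|winning moved) = 7/8
If losing transferred: Urn II has 6 winning of 8, so P(winning|losing moved) = 3/4
By total probability: P(winning) = 7/13*7/8 + 6/13*3/4 = 85/104

85/104


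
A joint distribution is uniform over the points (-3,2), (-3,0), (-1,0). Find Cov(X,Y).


E[X]=-7/3, E[Y]=2/3, E[XY]=-2
Cov(X,Y) = E[XY] - E[X]E[Y] = -2 + 7/3*2/3 = -4/9

-4/9


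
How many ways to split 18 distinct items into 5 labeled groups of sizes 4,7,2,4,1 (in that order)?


18! = 6402373705728000
Denominator: 4!=24 * 7!=5040 * 2!=2 * 4!=24 * 1!=1
Coefficient = 6402373705728000 / 5806080 = 1102701600

1102701600


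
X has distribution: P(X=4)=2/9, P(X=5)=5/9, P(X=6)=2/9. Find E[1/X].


E[1/X] = sum(g(x)*P(x))
= 1/4*2/9 + 1/5*5/9 + 1/6*2/9
= 11/54

11/54


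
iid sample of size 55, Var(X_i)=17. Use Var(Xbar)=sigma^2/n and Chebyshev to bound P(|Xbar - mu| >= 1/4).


Var(Xbar) = Var(X)/n = 17/55
Chebyshev: P(|Xbar-mu| >= 1/4) <= Var(Xbar)/(1/4)^2 = (17/55)/(1/16) = 272/55
Bound exceeds 1, so trivial bound: 1

1


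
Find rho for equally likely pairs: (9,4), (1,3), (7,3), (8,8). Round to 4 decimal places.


Cov(X,Y) = 2.8750, Var(X) = 9.6875, Var(Y) = 4.2500
rho = Cov/(sqrt(VarX)*sqrt(VarY)) = 0.4481

0.4481


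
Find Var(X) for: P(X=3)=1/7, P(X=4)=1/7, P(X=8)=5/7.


E[X] = 47/7, E[X^2] = 345/7
Var(X) = E[X^2] - (E[X])^2 = 345/7 - (47/7)^2 = 206/49

206/49


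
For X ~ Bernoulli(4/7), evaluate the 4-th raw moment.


For Bernoulli: X in {0,1}
E[X^4] = 0^4*(1-4/7) + 1^4*4/7 = 4/7

4/7


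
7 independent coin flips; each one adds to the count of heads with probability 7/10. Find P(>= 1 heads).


P(at least one) = 1 - P(none)
P(none) = (1 - 7/10)^7 = (3/10)^7 = 2187/10000000
P(at least one) = 1 - 2187/10000000 = 9997813/10000000

9997813/10000000


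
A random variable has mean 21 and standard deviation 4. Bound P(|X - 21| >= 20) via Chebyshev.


k = 20/4 = 5
Chebyshev: P(|X-mu| >= k*sigma) <= 1/k^2 = 1/5^2 = 1/25

1/25


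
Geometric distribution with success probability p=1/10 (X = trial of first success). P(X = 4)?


P(X=4) = (1-p)^3 * p = (9/10)^3 * 1/10
= 729/1000 * 1/10 = 729/10000

729/10000


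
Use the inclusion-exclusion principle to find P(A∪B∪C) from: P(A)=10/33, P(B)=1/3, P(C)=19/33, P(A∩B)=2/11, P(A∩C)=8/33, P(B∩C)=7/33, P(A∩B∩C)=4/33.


P(A∪B∪C) = P(A)+P(B)+P(C) - P(AB)-P(AC)-P(BC) + P(ABC)
= 10/33+1/3+19/33 - 2/11-8/33-7/33 + 4/33
= 23/33

23/33


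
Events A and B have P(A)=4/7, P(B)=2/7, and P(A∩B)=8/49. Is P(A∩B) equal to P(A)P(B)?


P(A)*P(B) = 4/7*2/7 = 8/49
P(A∩B) = 8/49, which equals P(A)P(B), so independent

Yes, A and B are independent


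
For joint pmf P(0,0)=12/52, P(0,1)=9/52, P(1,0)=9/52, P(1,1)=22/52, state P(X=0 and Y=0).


Read from table: P(X=0, Y=0) = 12/52 = 3/13

3/13


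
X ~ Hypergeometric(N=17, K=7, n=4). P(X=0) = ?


P(X=0) = C(7,0)*C(10,4) / C(17,4)
= 1*210 / 2380
= 210/2380 = 3/34

3/34


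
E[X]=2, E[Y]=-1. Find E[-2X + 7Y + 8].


E[-2X + 7Y + 8] = -2*E[X] + 7*E[Y] + 8
= (-2)*(2) + (7)*(-1) + (8)
= -4 - 7 + 8 = -3

-3


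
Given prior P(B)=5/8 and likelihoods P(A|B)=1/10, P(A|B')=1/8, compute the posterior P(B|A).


P(A) = P(A|B)P(B) + P(A|B')P(B') = 1/10*5/8 + 1/8*3/8 = 7/64
P(B|A) = P(A|B)P(B)/P(A) = (1/16)/(7/64) = 4/7

4/7


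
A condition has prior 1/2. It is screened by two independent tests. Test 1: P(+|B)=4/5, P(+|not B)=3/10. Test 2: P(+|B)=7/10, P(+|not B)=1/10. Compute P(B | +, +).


After test 1: P(+) = 4/5*1/2 + 3/10*1/2 = 11/20
P(B|+) = (2/5)/(11/20) = 8/11
After test 2 (use post1 as new prior): P(+) = 7/10*8/11 + 1/10*3/11 = 59/110
P(B|+,+) = (28/55)/(59/110) = 56/59

56/59


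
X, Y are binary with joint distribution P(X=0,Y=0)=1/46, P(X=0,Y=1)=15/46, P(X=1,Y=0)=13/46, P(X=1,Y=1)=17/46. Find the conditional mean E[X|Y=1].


P(Y=1) = 32/46
E[X|Y=1] = (0*15 + 1*17)/32 = 17/32

17/32


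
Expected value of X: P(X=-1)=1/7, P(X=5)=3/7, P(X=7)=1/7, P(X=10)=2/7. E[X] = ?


E[X] = sum(x * P(x))
= -1*1/7 + 5*3/7 + 7*1/7 + 10*2/7
= 41/7

41/7


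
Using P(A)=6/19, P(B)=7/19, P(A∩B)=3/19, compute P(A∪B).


P(A∪B) = P(A) + P(B) - P(A∩B)
= 6/19 + 7/19 - 3/19 = 10/19

10/19


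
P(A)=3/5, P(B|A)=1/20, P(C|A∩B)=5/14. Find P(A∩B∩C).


P(A∩B∩C) = P(A) * P(B|A) * P(C|A∩B)
= 3/5 * 1/20 * 5/14
= 3/100 * 5/14 = 3/280

3/280


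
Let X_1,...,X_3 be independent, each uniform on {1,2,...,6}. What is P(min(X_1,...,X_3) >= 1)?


P(min >= 1) = P(all X_i >= 1) = (P(X_1 >= 1))^3
= (6/6)^3 = 1^3 = 1

1


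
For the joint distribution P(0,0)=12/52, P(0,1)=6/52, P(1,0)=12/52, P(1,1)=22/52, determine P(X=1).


P(X=1) = P(1,0)+P(1,1) = 12/52 + 22/52 = 34/52 = 17/26

17/26


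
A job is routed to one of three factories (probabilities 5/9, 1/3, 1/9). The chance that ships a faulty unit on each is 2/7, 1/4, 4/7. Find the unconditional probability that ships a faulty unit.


P(A) = P(A|B1)P(B1) + P(A|B2)P(B2) + P(A|B3)P(B3)
= 2/7*5/9 + 1/4*1/3 + 4/7*1/9
= 10/63 + 1/12 + 4/63 = 11/36

11/36


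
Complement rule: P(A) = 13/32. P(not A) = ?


P(A') = 1 - P(A) = 1 - 13/32 = 19/32

19/32


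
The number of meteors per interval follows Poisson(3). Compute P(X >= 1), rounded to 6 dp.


P(X>=1) = 1 - P(X<=0) = 1 - (e^(-3)*3^0/0!)
≈ 1 - 0.0497870684 = 0.9502129316
≈ 0.950213

0.950213


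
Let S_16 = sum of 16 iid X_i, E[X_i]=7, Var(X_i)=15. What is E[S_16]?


E[S_n] = n*E[X_1] = 16*7 = 112

112


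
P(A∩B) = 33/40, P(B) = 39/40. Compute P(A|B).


P(A|B) = P(A∩B)/P(B) = (33/40)/(39/40) = 33/39 = 11/13

11/13


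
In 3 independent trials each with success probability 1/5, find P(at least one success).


P(at least one) = 1 - P(none)
P(none) = (1 - 1/5)^3 = (4/5)^3 = 64/125
P(at least one) = 1 - 64/125 = 61/125

61/125


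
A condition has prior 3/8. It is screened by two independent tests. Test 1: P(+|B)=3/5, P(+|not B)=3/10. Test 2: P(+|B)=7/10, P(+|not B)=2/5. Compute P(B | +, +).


After test 1: P(+) = 3/5*3/8 + 3/10*5/8 = 33/80
P(B|+) = (9/40)/(33/80) = 6/11
After test 2 (use post1 as new prior): P(+) = 7/10*6/11 + 2/5*5/11 = 31/55
P(B|+,+) = (21/55)/(31/55) = 21/31

21/31


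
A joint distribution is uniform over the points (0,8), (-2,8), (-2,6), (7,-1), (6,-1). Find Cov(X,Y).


E[X]=9/5, E[Y]=4, E[XY]=-41/5
Cov(X,Y) = E[XY] - E[X]E[Y] = -41/5 - 9/5*4 = -77/5

-77/5


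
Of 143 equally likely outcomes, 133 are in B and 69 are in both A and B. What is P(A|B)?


P(A|B) = P(A∩B)/P(B) = (69/143)/(133/143) = 69/133

69/133


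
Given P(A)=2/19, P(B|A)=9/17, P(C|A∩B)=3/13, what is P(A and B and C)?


P(A∩B∩C) = P(A) * P(B|A) * P(C|A∩B)
= 2/19 * 9/17 * 3/13
= 18/323 * 3/13 = 54/4199

54/4199


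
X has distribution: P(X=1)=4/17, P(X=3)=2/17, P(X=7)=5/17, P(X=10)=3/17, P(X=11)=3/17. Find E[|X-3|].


E[|X-3|] = sum(g(x)*P(x))
= 2*4/17 + 0*2/17 + 4*5/17 + 7*3/17 + 8*3/17
= 73/17

73/17


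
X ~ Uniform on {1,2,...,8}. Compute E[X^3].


E[X^3] = (1/8) * sum(x^3 for x=1..8)
= 1296/8 = 162

162


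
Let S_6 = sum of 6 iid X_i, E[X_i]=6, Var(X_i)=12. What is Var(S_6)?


By independence, Var(S_n) = n*Var(X_1) = 6*12 = 72

72


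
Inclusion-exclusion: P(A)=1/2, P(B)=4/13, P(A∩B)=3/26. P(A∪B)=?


P(A∪B) = P(A) + P(B) - P(A∩B)
= 1/2 + 4/13 - 3/26 = 9/13

9/13


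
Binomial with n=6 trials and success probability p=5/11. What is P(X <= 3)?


P(X<=3) = P(X=0) + P(X=1) + P(X=2) + P(X=3)
= 46656/1771561 + 233280/1771561 + 486000/1771561 + 540000/1771561
= 1305936/1771561

1305936/1771561


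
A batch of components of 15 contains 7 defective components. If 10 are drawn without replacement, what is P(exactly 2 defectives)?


P(X=2) = C(7,2)*C(8,8) / C(15,10)
= 21*1 / 3003
= 21/3003 = 1/143

1/143


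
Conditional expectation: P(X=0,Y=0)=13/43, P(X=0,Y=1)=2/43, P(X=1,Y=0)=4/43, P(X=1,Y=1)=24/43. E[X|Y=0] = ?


P(Y=0) = 17/43
E[X|Y=0] = (0*13 + 1*4)/17 = 4/17

4/17


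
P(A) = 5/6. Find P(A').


P(A') = 1 - P(A) = 1 - 5/6 = 1/6

1/6


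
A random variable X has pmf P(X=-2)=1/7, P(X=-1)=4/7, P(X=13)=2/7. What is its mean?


E[X] = sum(x * P(x))
= -2*1/7 - 1*4/7 + 13*2/7
= 20/7

20/7


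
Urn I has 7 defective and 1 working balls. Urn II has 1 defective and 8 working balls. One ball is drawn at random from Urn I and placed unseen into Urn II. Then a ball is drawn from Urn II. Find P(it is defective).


P(transfer defective) = 7/8; P(transfer working) = 1/8
If defective transferred: Urn II has 2 defective of 10, so P(defective|defective moved) = 1/5
If working transferred: Urn II has 1 defective of 10, so P(defective|working moved) = 1/10
By total probability: P(defective) = 7/8*1/5 + 1/8*1/10 = 3/16

3/16


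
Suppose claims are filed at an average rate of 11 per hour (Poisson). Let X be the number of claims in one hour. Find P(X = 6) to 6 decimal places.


P(X=6) = e^(-11) * 11^6 / 6!
≈ 0.00001670170079 * 1771561 / 720
≈ 0.041095

0.041095


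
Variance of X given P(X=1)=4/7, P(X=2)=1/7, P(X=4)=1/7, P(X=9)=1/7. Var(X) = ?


E[X] = 19/7, E[X^2] = 15
Var(X) = E[X^2] - (E[X])^2 = 15 - (19/7)^2 = 374/49

374/49


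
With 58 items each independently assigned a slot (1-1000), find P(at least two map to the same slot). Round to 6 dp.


P(all different) = prod((1000-i)/1000 for i=0..57) = 0.185328
P(at least one match) = 1 - 0.185328 = 0.814672

0.814672


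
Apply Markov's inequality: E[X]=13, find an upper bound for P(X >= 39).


Markov: P(X >= a) <= E[X]/a
P(X >= 39) <= 13/39 = 1/3

1/3


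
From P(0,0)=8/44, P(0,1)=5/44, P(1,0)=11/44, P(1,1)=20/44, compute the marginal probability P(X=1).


P(X=1) = P(1,0)+P(1,1) = 11/44 + 20/44 = 31/44

31/44


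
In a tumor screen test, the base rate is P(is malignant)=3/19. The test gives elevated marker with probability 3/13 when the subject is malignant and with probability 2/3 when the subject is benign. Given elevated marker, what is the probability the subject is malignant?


P(A) = P(A|B)P(B) + P(A|B')P(B') = 3/13*3/19 + 2/3*16/19 = 443/741
P(B|A) = P(A|B)P(B)/P(A) = (9/247)/(443/741) = 27/443

27/443


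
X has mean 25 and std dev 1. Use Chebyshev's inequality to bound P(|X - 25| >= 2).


k = 2/1 = 2
Chebyshev: P(|X-mu| >= k*sigma) <= 1/k^2 = 1/2^2 = 1/4

1/4


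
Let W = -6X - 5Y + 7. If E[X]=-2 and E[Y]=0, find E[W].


E[-6X - 5Y + 7] = -6*E[X] - 5*E[Y] + 7
= (-6)*(-2) + (-5)*(0) + (7)
= 12 + 0 + 7 = 19

19


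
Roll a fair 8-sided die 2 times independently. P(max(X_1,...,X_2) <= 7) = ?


P(max <= 7) = P(all X_i <= 7) = (P(X_1 <= 7))^2
= (7/8)^2 = 49/64

49/64


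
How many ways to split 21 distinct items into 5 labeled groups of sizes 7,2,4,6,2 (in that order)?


21! = 51090942171709440000
Denominator: 7!=5040 * 2!=2 * 4!=24 * 6!=720 * 2!=2
Coefficient = 51090942171709440000 / 348364800 = 146659312800

146659312800


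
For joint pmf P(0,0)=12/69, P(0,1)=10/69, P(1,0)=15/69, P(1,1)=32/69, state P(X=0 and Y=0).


Read from table: P(X=0, Y=0) = 12/69 = 4/23

4/23


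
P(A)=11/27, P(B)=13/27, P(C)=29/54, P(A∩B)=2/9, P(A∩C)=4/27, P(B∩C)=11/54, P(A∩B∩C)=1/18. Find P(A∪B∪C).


P(A∪B∪C) = P(A)+P(B)+P(C) - P(AB)-P(AC)-P(BC) + P(ABC)
= 11/27+13/27+29/54 - 2/9-4/27-11/54 + 1/18
= 49/54

49/54


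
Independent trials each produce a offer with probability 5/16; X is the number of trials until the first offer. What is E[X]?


For geometric (trials until first success), E[X] = 1/p = 1/(5/16) = 16/5

16/5


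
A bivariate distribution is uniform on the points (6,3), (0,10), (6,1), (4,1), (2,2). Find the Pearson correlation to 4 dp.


Cov(X,Y) = -5.8400, Var(X) = 5.4400, Var(Y) = 11.4400
rho = Cov/(sqrt(VarX)*sqrt(VarY)) = -0.7403

-0.7403


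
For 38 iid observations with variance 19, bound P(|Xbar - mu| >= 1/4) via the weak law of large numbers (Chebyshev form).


Var(Xbar) = Var(X)/n = 19/38
Chebyshev: P(|Xbar-mu| >= 1/4) <= Var(Xbar)/(1/4)^2 = (1/2)/(1/16) = 8
Bound exceeds 1, so trivial bound: 1

1


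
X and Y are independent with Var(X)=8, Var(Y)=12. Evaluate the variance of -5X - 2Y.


Independence => Cov(X,Y)=0
Var(-5X - 2Y) = (-5)^2*Var(X) + (-2)^2*Var(Y)
= 25*8 + 4*12 = 248

248


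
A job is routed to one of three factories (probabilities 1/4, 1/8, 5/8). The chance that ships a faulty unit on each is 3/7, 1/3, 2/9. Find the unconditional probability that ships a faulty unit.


P(A) = P(A|B1)P(B1) + P(A|B2)P(B2) + P(A|B3)P(B3)
= 3/7*1/4 + 1/3*1/8 + 2/9*5/8
= 3/28 + 1/24 + 5/36 = 145/504

145/504


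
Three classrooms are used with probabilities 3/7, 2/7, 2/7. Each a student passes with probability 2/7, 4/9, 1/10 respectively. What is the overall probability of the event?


P(A) = P(A|B1)P(B1) + P(A|B2)P(B2) + P(A|B3)P(B3)
= 2/7*3/7 + 4/9*2/7 + 1/10*2/7
= 6/49 + 8/63 + 1/35 = 613/2205

613/2205


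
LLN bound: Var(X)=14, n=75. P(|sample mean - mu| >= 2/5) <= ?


Var(Xbar) = Var(X)/n = 14/75
Chebyshev: P(|Xbar-mu| >= 2/5) <= Var(Xbar)/(2/5)^2 = (14/75)/(4/25) = 7/6
Bound exceeds 1, so trivial bound: 1

1


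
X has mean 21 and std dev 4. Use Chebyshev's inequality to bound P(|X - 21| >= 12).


k = 12/4 = 3
Chebyshev: P(|X-mu| >= k*sigma) <= 1/k^2 = 1/3^2 = 1/9

1/9


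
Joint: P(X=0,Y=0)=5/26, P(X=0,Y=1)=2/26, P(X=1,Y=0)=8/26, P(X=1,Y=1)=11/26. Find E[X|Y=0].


P(Y=0) = 13/26
E[X|Y=0] = (0*5 + 1*8)/13 = 8/13

8/13


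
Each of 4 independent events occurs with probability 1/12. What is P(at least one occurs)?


P(at least one) = 1 - P(none)
P(none) = (1 - 1/12)^4 = (11/12)^4 = 14641/20736
P(at least one) = 1 - 14641/20736 = 6095/20736

6095/20736


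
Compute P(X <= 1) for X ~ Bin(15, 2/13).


P(X<=1) = P(X=0) + P(X=1)
= 4177248169415651/51185893014090757 + 11392495007497230/51185893014090757
= 15569743176912881/51185893014090757

15569743176912881/51185893014090757


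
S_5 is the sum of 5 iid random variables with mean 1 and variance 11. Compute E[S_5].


E[S_n] = n*E[X_1] = 5*1 = 5

5


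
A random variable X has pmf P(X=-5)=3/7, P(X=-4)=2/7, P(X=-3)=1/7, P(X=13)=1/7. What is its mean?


E[X] = sum(x * P(x))
= -5*3/7 - 4*2/7 - 3*1/7 + 13*1/7
= -13/7

-13/7


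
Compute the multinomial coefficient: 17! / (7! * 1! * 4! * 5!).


17! = 355687428096000
Denominator: 7!=5040 * 1!=1 * 4!=24 * 5!=120
Coefficient = 355687428096000 / 14515200 = 24504480

24504480


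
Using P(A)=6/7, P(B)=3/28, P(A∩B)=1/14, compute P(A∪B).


P(A∪B) = P(A) + P(B) - P(A∩B)
= 6/7 + 3/28 - 1/14 = 25/28

25/28


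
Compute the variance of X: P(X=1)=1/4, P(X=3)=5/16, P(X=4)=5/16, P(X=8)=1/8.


E[X] = 55/16, E[X^2] = 257/16
Var(X) = E[X^2] - (E[X])^2 = 257/16 - (55/16)^2 = 1087/256

1087/256


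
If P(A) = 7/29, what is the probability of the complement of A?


P(A') = 1 - P(A) = 1 - 7/29 = 22/29

22/29


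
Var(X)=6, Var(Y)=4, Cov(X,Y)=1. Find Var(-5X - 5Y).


Var(-5X - 5Y) = (-5)^2*Var(X) + (-5)^2*Var(Y) + 2*(-5)*(-5)*Cov(X,Y)
= 25*6 + 25*4 + 50*1
= 150 + 100 + 50 = 300

300


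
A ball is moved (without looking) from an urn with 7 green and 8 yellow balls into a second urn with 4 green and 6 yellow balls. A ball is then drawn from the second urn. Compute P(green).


P(transfer green) = 7/15; P(transfer yellow) = 8/15
If green transferred: Urn II has 5 green of 11, so P(green|green moved) = 5/11
If yellow transferred: Urn II has 4 green of 11, so P(green|yellow moved) = 4/11
By total probability: P(green) = 7/15*5/11 + 8/15*4/11 = 67/165

67/165


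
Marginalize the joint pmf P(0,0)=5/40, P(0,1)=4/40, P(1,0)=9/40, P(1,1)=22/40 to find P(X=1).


P(X=1) = P(1,0)+P(1,1) = 9/40 + 22/40 = 31/40

31/40


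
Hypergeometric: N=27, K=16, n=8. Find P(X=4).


P(X=4) = C(16,4)*C(11,4) / C(27,8)
= 1820*330 / 2220075
= 600600/2220075 = 56/207

56/207


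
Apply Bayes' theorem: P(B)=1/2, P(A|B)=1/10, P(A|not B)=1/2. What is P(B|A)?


P(A) = P(A|B)P(B) + P(A|B')P(B') = 1/10*1/2 + 1/2*1/2 = 3/10
P(B|A) = P(A|B)P(B)/P(A) = (1/20)/(3/10) = 1/6

1/6


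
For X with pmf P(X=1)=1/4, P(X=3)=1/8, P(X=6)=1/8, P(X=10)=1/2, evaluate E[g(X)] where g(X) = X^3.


E[X^3] = sum(g(x)*P(x))
= 1*1/4 + 27*1/8 + 216*1/8 + 1000*1/2
= 4245/8

4245/8


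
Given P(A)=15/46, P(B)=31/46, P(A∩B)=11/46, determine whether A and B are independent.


P(A)*P(B) = 15/46*31/46 = 465/2116
P(A∩B) = 11/46 != 465/2116, so not independent

No, A and B are not independent


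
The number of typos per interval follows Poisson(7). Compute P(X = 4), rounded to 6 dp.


P(X=4) = e^(-7) * 7^4 / 4!
≈ 0.0009118819656 * 2401 / 24
≈ 0.091226

0.091226


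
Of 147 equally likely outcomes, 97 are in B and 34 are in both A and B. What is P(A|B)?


P(A|B) = P(A∩B)/P(B) = (34/147)/(97/147) = 34/97

34/97


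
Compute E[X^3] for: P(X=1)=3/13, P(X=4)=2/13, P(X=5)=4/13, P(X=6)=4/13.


E[X^3] = sum(x^3 * P(x))
= 1*3/13 + 64*2/13 + 125*4/13 + 216*4/13
= 115

115


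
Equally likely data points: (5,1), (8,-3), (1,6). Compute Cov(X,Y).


E[X]=14/3, E[Y]=4/3, E[XY]=-13/3
Cov(X,Y) = E[XY] - E[X]E[Y] = -13/3 - 14/3*4/3 = -95/9

-95/9


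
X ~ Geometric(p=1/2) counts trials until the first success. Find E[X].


For geometric (trials until first success), E[X] = 1/p = 1/(1/2) = 2

2


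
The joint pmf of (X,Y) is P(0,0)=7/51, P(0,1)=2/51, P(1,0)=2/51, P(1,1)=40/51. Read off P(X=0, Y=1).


Read from table: P(X=0, Y=1) = 2/51

2/51


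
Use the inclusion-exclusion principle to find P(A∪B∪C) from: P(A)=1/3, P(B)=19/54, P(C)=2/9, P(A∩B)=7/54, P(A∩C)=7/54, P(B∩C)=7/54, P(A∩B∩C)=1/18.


P(A∪B∪C) = P(A)+P(B)+P(C) - P(AB)-P(AC)-P(BC) + P(ABC)
= 1/3+19/54+2/9 - 7/54-7/54-7/54 + 1/18
= 31/54

31/54


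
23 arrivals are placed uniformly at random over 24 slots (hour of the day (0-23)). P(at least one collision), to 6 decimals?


P(all different) = prod((24-i)/24 for i=0..22) = 0.000000
P(at least one match) = 1 - 0.000000 = 1.000000

1.000000


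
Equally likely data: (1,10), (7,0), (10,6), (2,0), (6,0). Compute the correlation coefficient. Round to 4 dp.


Cov(X,Y) = -2.6400, Var(X) = 10.9600, Var(Y) = 16.9600
rho = Cov/(sqrt(VarX)*sqrt(VarY)) = -0.1936

-0.1936


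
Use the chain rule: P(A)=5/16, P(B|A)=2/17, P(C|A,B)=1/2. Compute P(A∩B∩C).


P(A∩B∩C) = P(A) * P(B|A) * P(C|A∩B)
= 5/16 * 2/17 * 1/2
= 5/136 * 1/2 = 5/272

5/272


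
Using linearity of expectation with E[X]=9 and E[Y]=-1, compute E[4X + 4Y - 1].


E[4X + 4Y - 1] = 4*E[X] + 4*E[Y] - 1
= (4)*(9) + (4)*(-1) + (-1)
= 36 - 4 - 1 = 31

31


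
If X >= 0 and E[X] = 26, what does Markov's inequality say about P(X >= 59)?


Markov: P(X >= a) <= E[X]/a
P(X >= 59) <= 26/59

26/59


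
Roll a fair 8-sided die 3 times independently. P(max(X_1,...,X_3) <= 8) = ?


P(max <= 8) = P(all X_i <= 8) = (P(X_1 <= 8))^3
= (8/8)^3 = 1^3 = 1

1


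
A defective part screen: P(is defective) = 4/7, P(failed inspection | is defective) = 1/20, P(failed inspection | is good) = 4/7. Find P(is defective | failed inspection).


P(A) = P(A|B)P(B) + P(A|B')P(B') = 1/20*4/7 + 4/7*3/7 = 67/245
P(B|A) = P(A|B)P(B)/P(A) = (1/35)/(67/245) = 7/67

7/67


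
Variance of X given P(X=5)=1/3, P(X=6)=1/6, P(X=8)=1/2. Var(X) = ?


E[X] = 20/3, E[X^2] = 139/3
Var(X) = E[X^2] - (E[X])^2 = 139/3 - (20/3)^2 = 17/9

17/9


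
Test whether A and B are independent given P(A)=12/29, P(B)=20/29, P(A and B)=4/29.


P(A)*P(B) = 12/29*20/29 = 240/841
P(A∩B) = 4/29 != 240/841, so not independent

No, A and B are not independent


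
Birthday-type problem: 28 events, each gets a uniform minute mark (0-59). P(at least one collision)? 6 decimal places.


P(all different) = prod((60-i)/60 for i=0..27) = 0.000515
P(at least one match) = 1 - 0.000515 = 0.999485

0.999485


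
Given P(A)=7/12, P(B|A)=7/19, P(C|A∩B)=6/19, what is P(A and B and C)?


P(A∩B∩C) = P(A) * P(B|A) * P(C|A∩B)
= 7/12 * 7/19 * 6/19
= 49/228 * 6/19 = 49/722

49/722


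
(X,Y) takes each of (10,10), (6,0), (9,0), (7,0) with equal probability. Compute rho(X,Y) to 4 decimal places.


Cov(X,Y) = 5.0000, Var(X) = 2.5000, Var(Y) = 18.7500
rho = Cov/(sqrt(VarX)*sqrt(VarY)) = 0.7303

0.7303


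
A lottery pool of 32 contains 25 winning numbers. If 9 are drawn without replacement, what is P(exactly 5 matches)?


P(X=5) = C(25,5)*C(7,4) / C(32,9)
= 53130*35 / 28048800
= 1859550/28048800 = 12397/186992

12397/186992


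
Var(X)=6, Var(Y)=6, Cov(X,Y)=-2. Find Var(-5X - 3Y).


Var(-5X - 3Y) = (-5)^2*Var(X) + (-3)^2*Var(Y) + 2*(-5)*(-3)*Cov(X,Y)
= 25*6 + 9*6 + 30*(-2)
= 150 + 54 - 60 = 144

144


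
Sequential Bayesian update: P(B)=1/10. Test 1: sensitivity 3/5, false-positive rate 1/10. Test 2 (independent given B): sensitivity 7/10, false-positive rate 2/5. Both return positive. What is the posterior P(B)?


After test 1: P(+) = 3/5*1/10 + 1/10*9/10 = 3/20
P(B|+) = (3/50)/(3/20) = 2/5
After test 2 (use post1 as new prior): P(+) = 7/10*2/5 + 2/5*3/5 = 13/25
P(B|+,+) = (7/25)/(13/25) = 7/13

7/13


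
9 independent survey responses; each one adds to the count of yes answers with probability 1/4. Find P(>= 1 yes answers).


P(at least one) = 1 - P(none)
P(none) = (1 - 1/4)^9 = (3/4)^9 = 19683/262144
P(at least one) = 1 - 19683/262144 = 242461/262144

242461/262144


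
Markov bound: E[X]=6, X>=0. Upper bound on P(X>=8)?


Markov: P(X >= a) <= E[X]/a
P(X >= 8) <= 6/8 = 3/4

3/4


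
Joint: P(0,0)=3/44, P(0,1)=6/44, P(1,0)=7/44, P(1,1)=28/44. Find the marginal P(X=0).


P(X=0) = P(0,0)+P(0,1) = 3/44 + 6/44 = 9/44

9/44


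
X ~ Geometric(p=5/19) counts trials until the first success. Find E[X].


For geometric (trials until first success), E[X] = 1/p = 1/(5/19) = 19/5

19/5


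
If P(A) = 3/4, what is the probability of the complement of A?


P(A') = 1 - P(A) = 1 - 3/4 = 1/4

1/4


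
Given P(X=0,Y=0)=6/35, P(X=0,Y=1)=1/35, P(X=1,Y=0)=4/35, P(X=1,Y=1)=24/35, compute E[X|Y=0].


P(Y=0) = 10/35
E[X|Y=0] = (0*6 + 1*4)/10 = 4/10 = 2/5

2/5


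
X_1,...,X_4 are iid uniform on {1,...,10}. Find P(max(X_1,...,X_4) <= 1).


P(max <= 1) = P(all X_i <= 1) = (P(X_1 <= 1))^4
= (1/10)^4 = 1/10000

1/10000


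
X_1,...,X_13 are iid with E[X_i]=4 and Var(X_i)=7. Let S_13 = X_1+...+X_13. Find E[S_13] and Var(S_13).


E[S_n] = n*mu = 13*4 = 52
Var(S_n) = n*sigma^2 = 13*7 = 91

E[S_13]=52, Var(S_13)=91


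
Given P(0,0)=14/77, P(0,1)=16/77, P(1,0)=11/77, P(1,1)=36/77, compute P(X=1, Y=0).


Read from table: P(X=1, Y=0) = 11/77 = 1/7

1/7


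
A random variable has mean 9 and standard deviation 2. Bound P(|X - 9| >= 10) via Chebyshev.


k = 10/2 = 5
Chebyshev: P(|X-mu| >= k*sigma) <= 1/k^2 = 1/5^2 = 1/25

1/25


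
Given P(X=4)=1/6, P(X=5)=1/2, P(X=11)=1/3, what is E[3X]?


E[3X] = sum(g(x)*P(x))
= 12*1/6 + 15*1/2 + 33*1/3
= 41/2

41/2


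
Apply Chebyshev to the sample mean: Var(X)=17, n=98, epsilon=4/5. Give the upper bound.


Var(Xbar) = Var(X)/n = 17/98
Chebyshev: P(|Xbar-mu| >= 4/5) <= Var(Xbar)/(4/5)^2 = (17/98)/(16/25) = 425/1568

425/1568


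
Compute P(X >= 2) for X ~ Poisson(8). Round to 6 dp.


P(X>=2) = 1 - P(X<=1) = 1 - (e^(-8)*8^0/0! + e^(-8)*8^1/1!)
≈ 1 - (0.0003354626 + 0.0026837010)
= 1 - 0.0030191636 = 0.9969808364
≈ 0.996981

0.996981


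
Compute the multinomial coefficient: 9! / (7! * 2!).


9! = 362880
Denominator: 7!=5040 * 2!=2
Coefficient = 362880 / 10080 = 36

36


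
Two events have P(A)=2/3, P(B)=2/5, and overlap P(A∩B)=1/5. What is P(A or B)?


P(A∪B) = P(A) + P(B) - P(A∩B)
= 2/3 + 2/5 - 1/5 = 13/15

13/15


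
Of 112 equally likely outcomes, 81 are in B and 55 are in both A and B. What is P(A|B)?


P(A|B) = P(A∩B)/P(B) = (55/112)/(81/112) = 55/81

55/81


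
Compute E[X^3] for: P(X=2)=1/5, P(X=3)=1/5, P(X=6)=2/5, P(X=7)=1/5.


E[X^3] = sum(x^3 * P(x))
= 8*1/5 + 27*1/5 + 216*2/5 + 343*1/5
= 162

162


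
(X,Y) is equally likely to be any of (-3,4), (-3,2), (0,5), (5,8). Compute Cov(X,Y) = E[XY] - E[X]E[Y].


E[X]=-1/4, E[Y]=19/4, E[XY]=11/2
Cov(X,Y) = E[XY] - E[X]E[Y] = 11/2 + 1/4*19/4 = 107/16

107/16


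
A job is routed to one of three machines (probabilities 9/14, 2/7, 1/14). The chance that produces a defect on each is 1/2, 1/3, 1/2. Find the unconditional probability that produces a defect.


P(A) = P(A|B1)P(B1) + P(A|B2)P(B2) + P(A|B3)P(B3)
= 1/2*9/14 + 1/3*2/7 + 1/2*1/14
= 9/28 + 2/21 + 1/28 = 19/42

19/42


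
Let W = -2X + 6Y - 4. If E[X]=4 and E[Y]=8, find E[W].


E[-2X + 6Y - 4] = -2*E[X] + 6*E[Y] - 4
= (-2)*(4) + (6)*(8) + (-4)
= -8 + 48 - 4 = 36

36


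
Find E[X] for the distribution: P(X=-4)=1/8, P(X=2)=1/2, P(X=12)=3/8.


E[X] = sum(x * P(x))
= -4*1/8 + 2*1/2 + 12*3/8
= 5

5


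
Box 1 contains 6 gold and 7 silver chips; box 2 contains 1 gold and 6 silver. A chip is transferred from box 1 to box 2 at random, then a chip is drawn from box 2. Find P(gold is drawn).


P(transfer gold) = 6/13; P(transfer silver) = 7/13
If gold transferred: Urn II has 2 gold of 8, so P(gold|gold moved) = 1/4
If silver transferred: Urn II has 1 gold of 8, so P(gold|silver moved) = 1/8
By total probability: P(gold) = 6/13*1/4 + 7/13*1/8 = 19/104

19/104


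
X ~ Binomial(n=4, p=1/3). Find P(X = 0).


P(X=0) = C(4,0) * p^0 * (1-p)^4
= 1 * 1 * 16/81
= 16/81

16/81


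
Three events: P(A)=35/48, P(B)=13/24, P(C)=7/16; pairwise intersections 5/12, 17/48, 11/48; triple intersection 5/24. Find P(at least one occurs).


P(A∪B∪C) = P(A)+P(B)+P(C) - P(AB)-P(AC)-P(BC) + P(ABC)
= 35/48+13/24+7/16 - 5/12-17/48-11/48 + 5/24
= 11/12

11/12


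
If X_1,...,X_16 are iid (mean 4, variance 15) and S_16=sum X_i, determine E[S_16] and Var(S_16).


E[S_n] = n*mu = 16*4 = 64
Var(S_n) = n*sigma^2 = 16*15 = 240

E[S_16]=64, Var(S_16)=240


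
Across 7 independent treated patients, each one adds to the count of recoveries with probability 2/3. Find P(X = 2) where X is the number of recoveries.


P(X=2) = C(7,2) * p^2 * (1-p)^5
= 21 * 4/9 * 1/243
= 28/729

28/729


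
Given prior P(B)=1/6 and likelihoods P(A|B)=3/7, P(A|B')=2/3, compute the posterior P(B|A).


P(A) = P(A|B)P(B) + P(A|B')P(B') = 3/7*1/6 + 2/3*5/6 = 79/126
P(B|A) = P(A|B)P(B)/P(A) = (1/14)/(79/126) = 9/79

9/79


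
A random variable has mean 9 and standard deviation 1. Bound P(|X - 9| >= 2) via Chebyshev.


k = 2/1 = 2
Chebyshev: P(|X-mu| >= k*sigma) <= 1/k^2 = 1/2^2 = 1/4

1/4


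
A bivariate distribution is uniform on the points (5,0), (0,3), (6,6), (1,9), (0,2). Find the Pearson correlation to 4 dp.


Cov(X,Y) = -0.6000, Var(X) = 6.6400, Var(Y) = 10.0000
rho = Cov/(sqrt(VarX)*sqrt(VarY)) = -0.0736

-0.0736


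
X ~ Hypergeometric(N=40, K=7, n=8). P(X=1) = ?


P(X=1) = C(7,1)*C(33,7) / C(40,8)
= 7*4272048 / 76904685
= 29904336/76904685 = 302064/776815

302064/776815
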